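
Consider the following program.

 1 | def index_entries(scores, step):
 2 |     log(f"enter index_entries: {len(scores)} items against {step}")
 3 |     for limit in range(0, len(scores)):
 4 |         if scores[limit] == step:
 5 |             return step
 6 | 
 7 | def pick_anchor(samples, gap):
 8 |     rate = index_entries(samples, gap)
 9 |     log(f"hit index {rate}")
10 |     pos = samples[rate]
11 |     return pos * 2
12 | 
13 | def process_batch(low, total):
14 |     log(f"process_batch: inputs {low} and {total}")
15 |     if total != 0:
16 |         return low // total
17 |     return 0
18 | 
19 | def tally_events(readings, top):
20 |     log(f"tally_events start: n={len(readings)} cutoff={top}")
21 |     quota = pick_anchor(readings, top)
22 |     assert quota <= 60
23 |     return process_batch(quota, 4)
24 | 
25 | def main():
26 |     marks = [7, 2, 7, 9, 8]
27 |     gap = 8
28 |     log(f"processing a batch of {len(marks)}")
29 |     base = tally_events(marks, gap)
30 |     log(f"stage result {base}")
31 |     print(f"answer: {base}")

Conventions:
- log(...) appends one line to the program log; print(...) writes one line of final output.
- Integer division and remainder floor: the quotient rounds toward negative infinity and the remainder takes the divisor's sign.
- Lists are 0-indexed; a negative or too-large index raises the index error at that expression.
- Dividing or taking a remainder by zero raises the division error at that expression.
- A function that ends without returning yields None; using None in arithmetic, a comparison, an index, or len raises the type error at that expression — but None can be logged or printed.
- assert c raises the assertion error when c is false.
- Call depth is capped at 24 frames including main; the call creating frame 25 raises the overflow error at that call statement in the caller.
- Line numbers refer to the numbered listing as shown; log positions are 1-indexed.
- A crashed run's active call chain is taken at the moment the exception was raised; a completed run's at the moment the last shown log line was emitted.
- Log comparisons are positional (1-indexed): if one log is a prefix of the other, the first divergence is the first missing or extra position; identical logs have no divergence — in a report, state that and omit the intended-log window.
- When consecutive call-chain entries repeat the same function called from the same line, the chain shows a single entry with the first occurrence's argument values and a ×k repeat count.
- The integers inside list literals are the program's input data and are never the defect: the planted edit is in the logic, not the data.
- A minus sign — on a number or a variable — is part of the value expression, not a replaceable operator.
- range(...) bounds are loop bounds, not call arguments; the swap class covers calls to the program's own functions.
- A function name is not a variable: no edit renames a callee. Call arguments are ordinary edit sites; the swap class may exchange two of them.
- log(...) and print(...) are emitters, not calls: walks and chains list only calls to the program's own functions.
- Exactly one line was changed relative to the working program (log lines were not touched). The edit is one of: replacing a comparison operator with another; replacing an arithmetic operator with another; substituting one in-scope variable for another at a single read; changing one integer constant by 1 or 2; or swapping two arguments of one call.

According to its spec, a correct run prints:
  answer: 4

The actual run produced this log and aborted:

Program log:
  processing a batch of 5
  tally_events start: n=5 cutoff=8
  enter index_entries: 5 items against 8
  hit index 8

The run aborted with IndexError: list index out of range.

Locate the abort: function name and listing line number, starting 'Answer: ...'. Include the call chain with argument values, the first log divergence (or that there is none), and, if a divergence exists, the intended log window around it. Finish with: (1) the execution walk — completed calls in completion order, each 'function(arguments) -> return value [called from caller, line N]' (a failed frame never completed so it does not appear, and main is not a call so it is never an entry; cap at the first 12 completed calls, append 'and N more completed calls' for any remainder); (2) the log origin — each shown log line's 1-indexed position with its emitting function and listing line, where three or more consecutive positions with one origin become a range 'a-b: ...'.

Answer: the error was raised in pick_anchor, line 10.
Key fact: At log position 4 the runs split — shown 'hit index 8', but the working version logs 'hit index 4'.
Call chain: main -> tally_events([7, 2, 7, 9, 8], 8) (called at line 29) -> pick_anchor([7, 2, 7, 9, 8], 8) (called at line 21).
First divergence: position 4 — shown 'hit index 8', intended 'hit index 4'.
Intended log window:
  2: tally_events start: n=5 cutoff=8
  3: enter index_entries: 5 items against 8
  4: hit index 4
  5: process_batch: inputs 16 and 4
Execution walk:
  index_entries([7, 2, 7, 9, 8], 8) -> 8  [called from pick_anchor, line 8]
Log line origins:
  1: from main, line 28
  2: from tally_events, line 20
  3: from index_entries, line 2
  4: from pick_anchor, line 9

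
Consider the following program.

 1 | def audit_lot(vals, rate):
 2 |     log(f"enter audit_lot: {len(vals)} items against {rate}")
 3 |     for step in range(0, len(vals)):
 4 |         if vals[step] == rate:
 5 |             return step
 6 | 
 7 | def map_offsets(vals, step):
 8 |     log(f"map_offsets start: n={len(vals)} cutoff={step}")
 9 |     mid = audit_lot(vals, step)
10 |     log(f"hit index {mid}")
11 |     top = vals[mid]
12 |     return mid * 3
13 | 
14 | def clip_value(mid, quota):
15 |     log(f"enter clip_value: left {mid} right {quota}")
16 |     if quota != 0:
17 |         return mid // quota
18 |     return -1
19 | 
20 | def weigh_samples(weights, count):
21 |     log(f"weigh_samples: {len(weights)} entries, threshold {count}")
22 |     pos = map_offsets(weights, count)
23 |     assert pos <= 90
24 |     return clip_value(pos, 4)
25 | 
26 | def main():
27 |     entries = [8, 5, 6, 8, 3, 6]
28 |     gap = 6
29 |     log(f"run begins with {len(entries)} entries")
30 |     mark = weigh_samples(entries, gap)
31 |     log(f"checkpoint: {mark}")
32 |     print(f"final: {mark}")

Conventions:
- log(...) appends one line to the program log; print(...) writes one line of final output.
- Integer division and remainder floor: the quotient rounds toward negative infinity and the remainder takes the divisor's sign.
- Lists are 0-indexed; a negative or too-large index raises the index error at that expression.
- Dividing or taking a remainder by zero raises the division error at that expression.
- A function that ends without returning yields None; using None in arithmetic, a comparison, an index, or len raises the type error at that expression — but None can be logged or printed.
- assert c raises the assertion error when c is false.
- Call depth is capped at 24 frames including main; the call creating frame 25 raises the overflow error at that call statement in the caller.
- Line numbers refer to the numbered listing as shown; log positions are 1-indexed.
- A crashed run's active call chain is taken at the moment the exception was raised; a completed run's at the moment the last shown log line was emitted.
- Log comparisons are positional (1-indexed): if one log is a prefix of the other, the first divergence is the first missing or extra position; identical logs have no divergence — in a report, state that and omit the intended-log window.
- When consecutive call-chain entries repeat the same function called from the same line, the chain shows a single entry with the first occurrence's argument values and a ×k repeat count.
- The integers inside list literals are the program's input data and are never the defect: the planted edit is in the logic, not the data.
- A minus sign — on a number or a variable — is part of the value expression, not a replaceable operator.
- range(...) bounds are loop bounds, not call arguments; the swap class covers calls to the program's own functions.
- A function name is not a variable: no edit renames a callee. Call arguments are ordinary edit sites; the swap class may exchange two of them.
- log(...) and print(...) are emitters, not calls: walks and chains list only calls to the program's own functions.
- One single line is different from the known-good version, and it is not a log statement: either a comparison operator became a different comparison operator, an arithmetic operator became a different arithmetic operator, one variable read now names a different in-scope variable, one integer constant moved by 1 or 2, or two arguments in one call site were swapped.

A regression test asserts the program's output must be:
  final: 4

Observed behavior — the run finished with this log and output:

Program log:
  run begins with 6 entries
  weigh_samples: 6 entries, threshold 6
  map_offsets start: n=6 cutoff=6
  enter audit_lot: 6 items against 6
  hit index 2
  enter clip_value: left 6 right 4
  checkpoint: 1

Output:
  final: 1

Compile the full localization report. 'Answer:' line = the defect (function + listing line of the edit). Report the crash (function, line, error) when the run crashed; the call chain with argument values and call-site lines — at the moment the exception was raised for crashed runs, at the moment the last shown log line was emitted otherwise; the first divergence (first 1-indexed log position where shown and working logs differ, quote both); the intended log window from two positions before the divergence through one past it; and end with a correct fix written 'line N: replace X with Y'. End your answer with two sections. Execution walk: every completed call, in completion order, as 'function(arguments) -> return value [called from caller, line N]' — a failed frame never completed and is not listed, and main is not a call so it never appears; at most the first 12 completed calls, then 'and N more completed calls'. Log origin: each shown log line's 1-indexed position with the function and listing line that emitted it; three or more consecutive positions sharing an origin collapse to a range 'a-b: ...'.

Answer: the defect is in map_offsets at line 12.
Key observation: The earliest visible damage is log position 6 — 'enter clip_value: left 6 right 4' rather than the intended 'enter clip_value: left 18 right 4'.
Call chain: main.
First divergence: at position 6 the run shows 'enter clip_value: left 6 right 4' where the working version logs 'enter clip_value: left 18 right 4'.
Intended log window:
  4: enter audit_lot: 6 items against 6
  5: hit index 2
  6: enter clip_value: left 18 right 4
  7: checkpoint: 4
Execution walk:
  audit_lot([8, 5, 6, 8, 3, 6], 6) -> 2  [called from map_offsets, line 9]
  map_offsets([8, 5, 6, 8, 3, 6], 6) -> 6  [called from weigh_samples, line 22]
  clip_value(6, 4) -> 1  [called from weigh_samples, line 24]
  weigh_samples([8, 5, 6, 8, 3, 6], 6) -> 1  [called from main, line 30]
Log origins:
  1: emitted by main (line 29)
  2: emitted by weigh_samples (line 21)
  3: emitted by map_offsets (line 8)
  4: emitted by audit_lot (line 2)
  5: emitted by map_offsets (line 10)
  6: emitted by clip_value (line 15)
  7: emitted by main (line 31)
A correct fix: line 12: replace `mid` with `top`.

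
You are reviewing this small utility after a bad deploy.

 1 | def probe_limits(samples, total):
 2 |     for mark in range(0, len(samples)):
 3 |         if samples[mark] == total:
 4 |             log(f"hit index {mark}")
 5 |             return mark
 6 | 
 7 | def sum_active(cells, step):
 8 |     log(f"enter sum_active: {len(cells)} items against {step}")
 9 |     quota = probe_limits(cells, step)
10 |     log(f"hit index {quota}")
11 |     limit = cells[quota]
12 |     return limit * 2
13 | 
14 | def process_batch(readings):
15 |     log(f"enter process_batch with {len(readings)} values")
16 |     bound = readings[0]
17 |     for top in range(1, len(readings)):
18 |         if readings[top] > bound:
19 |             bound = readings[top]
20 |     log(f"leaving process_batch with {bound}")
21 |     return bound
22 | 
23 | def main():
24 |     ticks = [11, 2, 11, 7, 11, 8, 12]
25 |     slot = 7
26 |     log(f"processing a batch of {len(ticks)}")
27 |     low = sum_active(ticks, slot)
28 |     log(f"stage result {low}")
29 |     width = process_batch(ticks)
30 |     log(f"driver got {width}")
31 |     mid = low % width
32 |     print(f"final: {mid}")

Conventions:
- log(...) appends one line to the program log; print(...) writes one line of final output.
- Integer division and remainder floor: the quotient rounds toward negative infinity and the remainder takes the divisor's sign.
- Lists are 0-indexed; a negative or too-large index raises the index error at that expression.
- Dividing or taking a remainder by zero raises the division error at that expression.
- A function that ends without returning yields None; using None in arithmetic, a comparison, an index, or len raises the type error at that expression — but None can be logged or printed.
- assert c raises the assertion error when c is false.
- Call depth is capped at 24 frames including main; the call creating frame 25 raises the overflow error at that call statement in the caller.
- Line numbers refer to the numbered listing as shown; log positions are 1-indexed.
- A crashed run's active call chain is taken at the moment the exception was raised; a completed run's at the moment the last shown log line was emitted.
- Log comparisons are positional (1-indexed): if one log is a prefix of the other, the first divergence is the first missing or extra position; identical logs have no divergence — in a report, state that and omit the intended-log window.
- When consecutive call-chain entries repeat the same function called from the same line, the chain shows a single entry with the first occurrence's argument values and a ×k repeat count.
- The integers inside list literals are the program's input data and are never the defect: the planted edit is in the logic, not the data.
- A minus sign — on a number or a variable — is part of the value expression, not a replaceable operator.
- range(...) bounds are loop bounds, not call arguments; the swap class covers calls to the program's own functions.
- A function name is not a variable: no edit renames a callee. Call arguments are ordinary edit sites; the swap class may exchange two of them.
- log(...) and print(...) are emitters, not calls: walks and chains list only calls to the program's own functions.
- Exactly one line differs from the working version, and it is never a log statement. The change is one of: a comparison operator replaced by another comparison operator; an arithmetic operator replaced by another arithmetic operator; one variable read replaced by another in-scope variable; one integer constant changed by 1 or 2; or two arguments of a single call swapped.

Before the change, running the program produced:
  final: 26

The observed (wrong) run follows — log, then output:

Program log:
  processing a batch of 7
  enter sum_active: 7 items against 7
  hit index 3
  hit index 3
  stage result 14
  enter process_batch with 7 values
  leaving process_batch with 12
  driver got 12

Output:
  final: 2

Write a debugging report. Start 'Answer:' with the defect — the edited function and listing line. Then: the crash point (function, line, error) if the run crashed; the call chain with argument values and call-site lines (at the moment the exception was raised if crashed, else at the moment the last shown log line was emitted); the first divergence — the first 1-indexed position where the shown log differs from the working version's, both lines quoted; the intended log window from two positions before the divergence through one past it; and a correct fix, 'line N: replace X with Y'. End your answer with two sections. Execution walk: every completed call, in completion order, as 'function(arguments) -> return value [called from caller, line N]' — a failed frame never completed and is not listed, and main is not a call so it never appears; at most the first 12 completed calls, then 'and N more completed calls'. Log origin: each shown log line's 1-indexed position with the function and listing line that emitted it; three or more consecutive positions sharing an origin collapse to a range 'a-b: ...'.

Answer: the defect is in main at line 31.
Key observation: No log line changed; the fault shows up purely in the output.
Call chain: main.
First divergence: none; the two logs match at every position.
Execution walk:
  probe_limits([11, 2, 11, 7, 11, 8, 12], 7) -> 3  [called from sum_active, line 9]
  sum_active([11, 2, 11, 7, 11, 8, 12], 7) -> 14  [called from main, line 27]
  process_batch([11, 2, 11, 7, 11, 8, 12]) -> 12  [called from main, line 29]
Log origins:
  1: logged in main at line 26
  2: logged in sum_active at line 8
  3: logged in probe_limits at line 4
  4: logged in sum_active at line 10
  5: logged in main at line 28
  6: logged in process_batch at line 15
  7: logged in process_batch at line 20
  8: logged in main at line 30
A correct fix: line 31: replace `%` with `+`.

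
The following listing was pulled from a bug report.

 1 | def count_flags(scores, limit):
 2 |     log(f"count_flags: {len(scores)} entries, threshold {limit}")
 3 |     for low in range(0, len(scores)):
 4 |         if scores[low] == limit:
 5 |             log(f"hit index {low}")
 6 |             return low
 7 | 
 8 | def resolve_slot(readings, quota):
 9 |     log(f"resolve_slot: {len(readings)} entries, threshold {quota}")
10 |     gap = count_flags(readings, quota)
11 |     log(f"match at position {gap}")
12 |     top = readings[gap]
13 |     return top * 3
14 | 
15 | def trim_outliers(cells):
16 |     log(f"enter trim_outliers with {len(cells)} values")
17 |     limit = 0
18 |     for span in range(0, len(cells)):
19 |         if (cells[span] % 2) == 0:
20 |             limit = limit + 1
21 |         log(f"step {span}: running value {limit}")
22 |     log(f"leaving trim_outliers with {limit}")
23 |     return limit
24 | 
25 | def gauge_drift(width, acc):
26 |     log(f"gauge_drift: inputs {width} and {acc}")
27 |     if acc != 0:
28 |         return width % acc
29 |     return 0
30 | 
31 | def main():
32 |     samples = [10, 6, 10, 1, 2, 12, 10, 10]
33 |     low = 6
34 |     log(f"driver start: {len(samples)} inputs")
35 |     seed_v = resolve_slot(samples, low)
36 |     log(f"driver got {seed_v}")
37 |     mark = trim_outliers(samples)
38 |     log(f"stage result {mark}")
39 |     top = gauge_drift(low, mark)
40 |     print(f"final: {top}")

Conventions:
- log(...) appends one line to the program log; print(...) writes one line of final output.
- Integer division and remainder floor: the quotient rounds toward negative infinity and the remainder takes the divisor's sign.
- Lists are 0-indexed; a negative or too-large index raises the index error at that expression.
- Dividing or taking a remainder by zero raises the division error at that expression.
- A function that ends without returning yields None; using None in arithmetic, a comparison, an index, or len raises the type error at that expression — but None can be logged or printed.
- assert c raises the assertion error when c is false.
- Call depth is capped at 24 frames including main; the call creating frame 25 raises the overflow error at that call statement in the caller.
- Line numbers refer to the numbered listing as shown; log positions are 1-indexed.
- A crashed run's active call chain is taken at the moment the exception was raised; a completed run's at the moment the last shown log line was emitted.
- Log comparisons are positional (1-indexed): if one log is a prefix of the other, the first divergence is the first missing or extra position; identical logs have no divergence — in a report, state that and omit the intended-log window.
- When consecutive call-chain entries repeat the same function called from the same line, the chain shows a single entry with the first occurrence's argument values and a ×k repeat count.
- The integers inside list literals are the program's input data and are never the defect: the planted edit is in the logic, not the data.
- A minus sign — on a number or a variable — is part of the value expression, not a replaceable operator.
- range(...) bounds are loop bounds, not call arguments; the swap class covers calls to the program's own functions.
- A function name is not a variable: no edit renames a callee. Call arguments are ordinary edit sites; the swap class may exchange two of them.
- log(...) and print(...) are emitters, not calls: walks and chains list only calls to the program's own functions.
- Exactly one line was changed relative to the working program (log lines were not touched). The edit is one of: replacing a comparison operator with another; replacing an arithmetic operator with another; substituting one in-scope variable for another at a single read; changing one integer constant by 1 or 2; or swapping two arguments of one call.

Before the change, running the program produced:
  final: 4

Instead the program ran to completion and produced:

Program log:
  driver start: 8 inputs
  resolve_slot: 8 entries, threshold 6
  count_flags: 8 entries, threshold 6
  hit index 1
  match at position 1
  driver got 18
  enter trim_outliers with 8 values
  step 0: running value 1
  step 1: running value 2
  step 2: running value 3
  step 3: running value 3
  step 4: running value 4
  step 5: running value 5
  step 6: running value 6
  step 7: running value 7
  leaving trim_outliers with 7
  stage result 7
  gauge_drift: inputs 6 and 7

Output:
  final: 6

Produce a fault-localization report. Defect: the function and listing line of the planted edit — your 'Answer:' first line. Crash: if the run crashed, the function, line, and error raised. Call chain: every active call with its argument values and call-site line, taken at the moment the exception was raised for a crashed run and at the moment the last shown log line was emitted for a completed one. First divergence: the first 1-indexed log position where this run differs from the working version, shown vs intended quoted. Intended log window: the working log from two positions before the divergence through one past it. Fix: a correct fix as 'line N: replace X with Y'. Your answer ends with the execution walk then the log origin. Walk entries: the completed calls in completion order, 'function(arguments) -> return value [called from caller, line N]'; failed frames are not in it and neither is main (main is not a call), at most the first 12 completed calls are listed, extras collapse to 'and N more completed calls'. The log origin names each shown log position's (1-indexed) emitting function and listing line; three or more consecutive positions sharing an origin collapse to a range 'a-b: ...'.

Answer: the defect is in main at line 39.
Key observation: The earliest visible damage is log position 18 — 'gauge_drift: inputs 6 and 7' rather than the intended 'gauge_drift: inputs 18 and 7'.
Call chain: main -> gauge_drift(6, 7) (called at line 39).
First divergence: position 18; shown 'gauge_drift: inputs 6 and 7' vs intended 'gauge_drift: inputs 18 and 7'.
Intended log window:
  16: leaving trim_outliers with 7
  17: stage result 7
  18: gauge_drift: inputs 18 and 7
Execution walk:
  count_flags([10, 6, 10, 1, 2, 12, 10, 10], 6) -> 1  [called from resolve_slot, line 10]
  resolve_slot([10, 6, 10, 1, 2, 12, 10, 10], 6) -> 18  [called from main, line 35]
  trim_outliers([10, 6, 10, 1, 2, 12, 10, 10]) -> 7  [called from main, line 37]
  gauge_drift(6, 7) -> 6  [called from main, line 39]
Log origins:
  1: emitted by main (line 34)
  2: emitted by resolve_slot (line 9)
  3: emitted by count_flags (line 2)
  4: emitted by count_flags (line 5)
  5: emitted by resolve_slot (line 11)
  6: emitted by main (line 36)
  7: emitted by trim_outliers (line 16)
  8-15: emitted by trim_outliers (line 21)
  16: emitted by trim_outliers (line 22)
  17: emitted by main (line 38)
  18: emitted by gauge_drift (line 26)
A correct fix: line 39: replace `low` with `seed_v`.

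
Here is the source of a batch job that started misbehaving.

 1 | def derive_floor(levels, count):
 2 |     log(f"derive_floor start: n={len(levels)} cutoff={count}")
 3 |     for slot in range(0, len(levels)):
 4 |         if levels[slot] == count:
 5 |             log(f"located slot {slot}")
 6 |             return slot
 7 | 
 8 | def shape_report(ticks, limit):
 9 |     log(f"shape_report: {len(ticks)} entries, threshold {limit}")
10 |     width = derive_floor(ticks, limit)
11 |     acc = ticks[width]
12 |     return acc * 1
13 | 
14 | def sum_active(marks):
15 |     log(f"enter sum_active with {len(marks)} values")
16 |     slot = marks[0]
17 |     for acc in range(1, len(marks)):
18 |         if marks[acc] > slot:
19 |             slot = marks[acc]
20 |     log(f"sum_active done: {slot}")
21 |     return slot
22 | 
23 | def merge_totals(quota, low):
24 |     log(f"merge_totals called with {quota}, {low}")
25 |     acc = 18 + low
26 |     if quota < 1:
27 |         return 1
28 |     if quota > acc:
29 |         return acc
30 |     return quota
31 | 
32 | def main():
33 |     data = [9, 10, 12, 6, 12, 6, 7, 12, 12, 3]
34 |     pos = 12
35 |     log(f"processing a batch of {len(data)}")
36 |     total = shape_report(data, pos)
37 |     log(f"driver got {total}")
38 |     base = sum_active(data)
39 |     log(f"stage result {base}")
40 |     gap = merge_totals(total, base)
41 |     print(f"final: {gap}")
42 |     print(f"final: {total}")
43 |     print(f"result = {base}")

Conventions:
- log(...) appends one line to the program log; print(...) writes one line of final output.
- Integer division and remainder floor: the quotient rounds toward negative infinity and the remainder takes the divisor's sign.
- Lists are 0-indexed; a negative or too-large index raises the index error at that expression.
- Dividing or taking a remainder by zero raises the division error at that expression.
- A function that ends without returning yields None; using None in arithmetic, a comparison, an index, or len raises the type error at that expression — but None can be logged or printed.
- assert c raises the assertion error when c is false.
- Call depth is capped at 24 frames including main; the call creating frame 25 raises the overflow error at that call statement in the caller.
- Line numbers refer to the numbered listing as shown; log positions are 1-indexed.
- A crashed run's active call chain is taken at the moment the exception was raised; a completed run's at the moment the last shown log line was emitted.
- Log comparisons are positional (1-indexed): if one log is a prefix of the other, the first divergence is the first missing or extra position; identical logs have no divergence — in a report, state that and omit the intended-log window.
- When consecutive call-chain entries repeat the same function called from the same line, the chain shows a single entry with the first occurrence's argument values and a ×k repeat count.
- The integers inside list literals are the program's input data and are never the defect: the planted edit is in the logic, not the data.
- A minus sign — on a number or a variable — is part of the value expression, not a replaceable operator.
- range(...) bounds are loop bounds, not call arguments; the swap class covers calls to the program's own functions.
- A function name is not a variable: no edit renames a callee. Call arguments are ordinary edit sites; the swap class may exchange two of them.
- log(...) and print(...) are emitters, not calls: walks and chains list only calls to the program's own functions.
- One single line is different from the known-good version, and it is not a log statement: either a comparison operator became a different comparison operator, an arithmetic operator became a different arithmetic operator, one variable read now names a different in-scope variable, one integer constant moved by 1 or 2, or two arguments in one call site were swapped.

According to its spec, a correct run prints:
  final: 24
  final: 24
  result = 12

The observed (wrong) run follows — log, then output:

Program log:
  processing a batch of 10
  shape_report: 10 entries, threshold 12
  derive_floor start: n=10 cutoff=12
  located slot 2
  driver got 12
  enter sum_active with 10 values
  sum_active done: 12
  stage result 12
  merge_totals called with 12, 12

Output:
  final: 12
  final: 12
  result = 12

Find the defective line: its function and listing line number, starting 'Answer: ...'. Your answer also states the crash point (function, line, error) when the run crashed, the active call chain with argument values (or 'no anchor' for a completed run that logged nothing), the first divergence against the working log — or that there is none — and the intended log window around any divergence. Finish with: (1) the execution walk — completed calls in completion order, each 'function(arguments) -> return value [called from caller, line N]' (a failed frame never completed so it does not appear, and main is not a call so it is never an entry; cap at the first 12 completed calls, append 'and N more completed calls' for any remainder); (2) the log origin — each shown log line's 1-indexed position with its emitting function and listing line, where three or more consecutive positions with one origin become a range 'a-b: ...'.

Answer: the defect is in shape_report at line 12.
Key fact: Position 5 is the first bad log line: 'driver got 12' should read 'driver got 24'.
Call chain: main -> merge_totals(12, 12) (called at line 40).
First divergence: at position 5 the run shows 'driver got 12' where the working version logs 'driver got 24'.
Intended log window:
  3: derive_floor start: n=10 cutoff=12
  4: located slot 2
  5: driver got 24
  6: enter sum_active with 10 values
Execution walk:
  derive_floor([9, 10, 12, 6, 12, 6, 7, 12, 12, 3], 12) -> 2  [called from shape_report, line 10]
  shape_report([9, 10, 12, 6, 12, 6, 7, 12, 12, 3], 12) -> 12  [called from main, line 36]
  sum_active([9, 10, 12, 6, 12, 6, 7, 12, 12, 3]) -> 12  [called from main, line 38]
  merge_totals(12, 12) -> 12  [called from main, line 40]
Log origin:
  1: logged in main at line 35
  2: logged in shape_report at line 9
  3: logged in derive_floor at line 2
  4: logged in derive_floor at line 5
  5: logged in main at line 37
  6: logged in sum_active at line 15
  7: logged in sum_active at line 20
  8: logged in main at line 39
  9: logged in merge_totals at line 24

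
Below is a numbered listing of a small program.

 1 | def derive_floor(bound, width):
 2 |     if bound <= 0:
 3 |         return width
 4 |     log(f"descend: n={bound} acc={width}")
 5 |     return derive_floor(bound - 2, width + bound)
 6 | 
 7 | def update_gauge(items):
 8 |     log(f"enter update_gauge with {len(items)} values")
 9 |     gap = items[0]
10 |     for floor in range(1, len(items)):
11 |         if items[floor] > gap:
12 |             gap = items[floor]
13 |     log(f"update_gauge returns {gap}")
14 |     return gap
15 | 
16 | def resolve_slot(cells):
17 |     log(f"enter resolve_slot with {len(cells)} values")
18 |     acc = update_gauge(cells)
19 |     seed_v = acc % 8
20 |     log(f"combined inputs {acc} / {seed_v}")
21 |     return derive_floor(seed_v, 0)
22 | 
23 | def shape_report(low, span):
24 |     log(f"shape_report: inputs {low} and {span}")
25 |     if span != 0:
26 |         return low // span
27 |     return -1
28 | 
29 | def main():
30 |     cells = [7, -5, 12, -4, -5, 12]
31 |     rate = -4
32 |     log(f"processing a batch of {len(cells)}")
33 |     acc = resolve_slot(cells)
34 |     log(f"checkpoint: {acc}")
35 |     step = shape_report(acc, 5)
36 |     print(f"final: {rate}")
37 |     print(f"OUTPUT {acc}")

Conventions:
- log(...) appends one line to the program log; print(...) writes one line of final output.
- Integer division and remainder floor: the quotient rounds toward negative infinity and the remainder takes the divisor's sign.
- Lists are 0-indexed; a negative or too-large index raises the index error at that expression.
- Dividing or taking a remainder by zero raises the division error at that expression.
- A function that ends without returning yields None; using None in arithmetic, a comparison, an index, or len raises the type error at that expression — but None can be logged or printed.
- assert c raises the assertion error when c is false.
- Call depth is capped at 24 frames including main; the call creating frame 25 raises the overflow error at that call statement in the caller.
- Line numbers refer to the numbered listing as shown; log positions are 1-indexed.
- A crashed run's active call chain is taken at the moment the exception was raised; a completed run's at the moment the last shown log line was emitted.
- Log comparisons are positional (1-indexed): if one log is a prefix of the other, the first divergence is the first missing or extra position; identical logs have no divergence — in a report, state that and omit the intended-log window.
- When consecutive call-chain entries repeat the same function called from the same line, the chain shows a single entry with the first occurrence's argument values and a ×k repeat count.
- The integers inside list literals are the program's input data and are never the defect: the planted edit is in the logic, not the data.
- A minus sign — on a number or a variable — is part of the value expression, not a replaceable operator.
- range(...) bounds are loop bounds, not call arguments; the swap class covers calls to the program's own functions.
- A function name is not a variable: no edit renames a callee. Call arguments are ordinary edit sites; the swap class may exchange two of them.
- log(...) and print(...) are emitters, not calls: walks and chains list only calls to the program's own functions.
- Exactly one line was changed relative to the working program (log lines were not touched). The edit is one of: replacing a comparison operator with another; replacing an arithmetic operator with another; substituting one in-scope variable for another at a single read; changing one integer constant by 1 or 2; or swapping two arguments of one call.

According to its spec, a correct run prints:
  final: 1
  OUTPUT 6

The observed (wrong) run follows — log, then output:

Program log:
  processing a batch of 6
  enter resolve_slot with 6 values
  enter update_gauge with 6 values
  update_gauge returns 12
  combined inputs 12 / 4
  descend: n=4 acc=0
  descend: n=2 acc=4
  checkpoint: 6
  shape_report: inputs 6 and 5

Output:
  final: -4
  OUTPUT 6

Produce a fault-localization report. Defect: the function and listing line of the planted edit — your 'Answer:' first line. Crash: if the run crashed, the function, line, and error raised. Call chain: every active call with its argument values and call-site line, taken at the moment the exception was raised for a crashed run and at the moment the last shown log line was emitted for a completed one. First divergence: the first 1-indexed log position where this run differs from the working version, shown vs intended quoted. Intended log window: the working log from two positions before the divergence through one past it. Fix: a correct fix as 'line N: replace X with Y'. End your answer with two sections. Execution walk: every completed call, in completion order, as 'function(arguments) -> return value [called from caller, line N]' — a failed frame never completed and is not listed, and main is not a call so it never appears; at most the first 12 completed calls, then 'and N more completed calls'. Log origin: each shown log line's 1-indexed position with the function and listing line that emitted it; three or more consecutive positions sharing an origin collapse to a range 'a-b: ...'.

Answer: the defect is in main at line 36.
Key fact: Every logged value matches the working version; the printed result is what differs.
Call chain: main -> shape_report(6, 5) (called at line 35).
First divergence: none (the log streams are identical).
Execution walk:
  update_gauge([7, -5, 12, -4, -5, 12]) -> 12  [called from resolve_slot, line 18]
  derive_floor(0, 6) -> 6  [called from derive_floor, line 5]
  derive_floor(2, 4) -> 6  [called from derive_floor, line 5]
  derive_floor(4, 0) -> 6  [called from resolve_slot, line 21]
  resolve_slot([7, -5, 12, -4, -5, 12]) -> 6  [called from main, line 33]
  shape_report(6, 5) -> 1  [called from main, line 35]
Origin of each log line:
  1 — main, line 32
  2 — resolve_slot, line 17
  3 — update_gauge, line 8
  4 — update_gauge, line 13
  5 — resolve_slot, line 20
  6 — derive_floor, line 4
  7 — derive_floor, line 4
  8 — main, line 34
  9 — shape_report, line 24
A correct fix: line 36: replace `rate` with `step`.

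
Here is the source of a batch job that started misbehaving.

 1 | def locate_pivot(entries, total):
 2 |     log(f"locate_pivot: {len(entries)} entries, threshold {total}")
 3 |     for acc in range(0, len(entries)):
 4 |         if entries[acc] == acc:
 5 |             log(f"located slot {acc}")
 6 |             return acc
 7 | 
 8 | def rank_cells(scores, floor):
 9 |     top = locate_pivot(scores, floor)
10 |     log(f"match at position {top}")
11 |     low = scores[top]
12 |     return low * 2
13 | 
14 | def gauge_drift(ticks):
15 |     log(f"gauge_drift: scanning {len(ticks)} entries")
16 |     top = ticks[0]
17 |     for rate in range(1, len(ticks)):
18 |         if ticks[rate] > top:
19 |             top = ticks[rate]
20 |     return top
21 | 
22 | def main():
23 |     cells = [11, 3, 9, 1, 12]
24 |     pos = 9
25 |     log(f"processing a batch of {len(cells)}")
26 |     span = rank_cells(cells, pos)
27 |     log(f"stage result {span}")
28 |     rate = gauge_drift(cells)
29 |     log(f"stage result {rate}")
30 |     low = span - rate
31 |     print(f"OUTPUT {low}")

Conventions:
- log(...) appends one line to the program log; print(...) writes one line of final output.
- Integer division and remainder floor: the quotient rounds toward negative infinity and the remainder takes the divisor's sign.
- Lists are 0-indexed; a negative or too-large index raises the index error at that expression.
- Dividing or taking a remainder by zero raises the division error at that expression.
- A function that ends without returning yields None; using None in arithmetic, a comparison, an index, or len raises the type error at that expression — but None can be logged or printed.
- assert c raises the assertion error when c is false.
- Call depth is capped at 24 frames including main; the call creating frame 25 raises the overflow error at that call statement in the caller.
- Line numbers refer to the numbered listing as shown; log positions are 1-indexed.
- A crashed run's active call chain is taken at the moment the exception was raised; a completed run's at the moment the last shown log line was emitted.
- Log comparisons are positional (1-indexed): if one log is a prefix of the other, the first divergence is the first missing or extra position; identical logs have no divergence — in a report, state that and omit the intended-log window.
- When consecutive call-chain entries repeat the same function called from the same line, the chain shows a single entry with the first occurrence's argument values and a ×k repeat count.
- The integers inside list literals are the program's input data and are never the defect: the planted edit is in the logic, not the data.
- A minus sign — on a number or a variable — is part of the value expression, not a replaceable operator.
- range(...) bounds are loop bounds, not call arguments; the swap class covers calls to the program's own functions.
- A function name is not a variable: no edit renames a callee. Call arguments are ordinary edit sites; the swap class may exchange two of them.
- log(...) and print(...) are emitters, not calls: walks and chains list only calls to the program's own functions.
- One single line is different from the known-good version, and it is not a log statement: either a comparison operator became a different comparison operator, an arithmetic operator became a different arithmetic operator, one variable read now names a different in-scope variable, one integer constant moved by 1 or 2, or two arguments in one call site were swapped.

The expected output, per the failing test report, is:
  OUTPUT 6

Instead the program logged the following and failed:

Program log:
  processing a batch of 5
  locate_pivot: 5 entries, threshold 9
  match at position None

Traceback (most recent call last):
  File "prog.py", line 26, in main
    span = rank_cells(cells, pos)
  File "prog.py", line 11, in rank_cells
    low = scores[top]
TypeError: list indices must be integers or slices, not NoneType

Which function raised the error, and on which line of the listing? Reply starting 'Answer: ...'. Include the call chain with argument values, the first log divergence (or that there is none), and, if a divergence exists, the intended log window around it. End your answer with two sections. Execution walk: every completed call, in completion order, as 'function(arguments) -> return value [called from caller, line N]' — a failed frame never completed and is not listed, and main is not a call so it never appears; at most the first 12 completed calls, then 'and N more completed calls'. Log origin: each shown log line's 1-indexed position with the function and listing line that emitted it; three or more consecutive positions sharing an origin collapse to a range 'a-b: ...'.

Answer: the error was raised in rank_cells, line 11.
Core observation: At log position 3 the runs split — shown 'match at position None', but the working version logs 'located slot 2'.
Call chain: main -> rank_cells([11, 3, 9, 1, 12], 9) (called at line 26).
First divergence: position 3; shown 'match at position None' vs intended 'located slot 2'.
Intended log window:
  1: processing a batch of 5
  2: locate_pivot: 5 entries, threshold 9
  3: located slot 2
  4: match at position 2
Execution walk:
  locate_pivot([11, 3, 9, 1, 12], 9) -> None  [called from rank_cells, line 9]
Origin of each log line:
  1: from main, line 25
  2: from locate_pivot, line 2
  3: from rank_cells, line 10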